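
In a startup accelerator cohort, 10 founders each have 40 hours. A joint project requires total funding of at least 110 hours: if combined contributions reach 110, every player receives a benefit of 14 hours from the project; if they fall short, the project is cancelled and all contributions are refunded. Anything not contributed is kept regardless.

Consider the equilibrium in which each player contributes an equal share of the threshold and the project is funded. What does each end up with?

43 hours

Equal share of the threshold: 110/10 = 11.
At this profile no one gains by cutting their contribution: any cut drops the total below 110, the project is cancelled, contributions are refunded, and the deviator ends with 40, which is less than 40 − 11 + 14 = 43. Contributing more than 11 just wastes the excess. So contributing exactly 11 is a best response.
Each player's payoff: 40 − 11 + 14 = 43.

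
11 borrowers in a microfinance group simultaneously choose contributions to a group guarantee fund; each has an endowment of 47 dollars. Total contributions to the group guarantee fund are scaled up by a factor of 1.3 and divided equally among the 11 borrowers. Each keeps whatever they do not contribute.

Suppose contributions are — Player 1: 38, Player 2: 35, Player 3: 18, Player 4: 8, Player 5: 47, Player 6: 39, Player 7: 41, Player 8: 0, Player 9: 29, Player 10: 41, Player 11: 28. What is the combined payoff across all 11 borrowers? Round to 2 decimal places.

614.20 dollars

Total contributed: 38 + 35 + 18 + 8 + 47 + 39 + 41 + 0 + 29 + 41 + 28 = 324; total kept: 11 × 47 − 324 = 193.
The group guarantee fund pays out 1.3 × 324 = 421.20 in aggregate.
Group total = 193 + 421.20 = 614.20.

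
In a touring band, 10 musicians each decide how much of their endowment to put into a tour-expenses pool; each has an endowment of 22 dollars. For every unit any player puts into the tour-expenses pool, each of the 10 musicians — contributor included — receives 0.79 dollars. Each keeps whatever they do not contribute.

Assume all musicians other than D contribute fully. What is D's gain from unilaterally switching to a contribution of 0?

4.62 dollars

Switching from a contribution of 22 to 0 lets D keep an extra 22 dollars, but lowers the tour-expenses pool by 22, which costs D their own share of that drop: 0.79 × 22 = 17.38.
Net gain = 22 − 17.38 = 4.62. The private return per contributed unit (0.79) is below 1, so free-riding is indeed the best response regardless of what the others do.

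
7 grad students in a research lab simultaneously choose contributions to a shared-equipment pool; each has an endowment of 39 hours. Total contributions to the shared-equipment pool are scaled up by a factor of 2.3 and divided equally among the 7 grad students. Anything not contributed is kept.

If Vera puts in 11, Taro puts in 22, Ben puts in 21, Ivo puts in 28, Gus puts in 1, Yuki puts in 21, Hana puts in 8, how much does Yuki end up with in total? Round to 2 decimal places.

Total contributed: 11 + 22 + 21 + 28 + 1 + 21 + 8 = 112.
Each receives 2.3 × 112 / 7 = 36.80 from the shared-equipment pool.
Yuki keeps 39 − 21 = 18, so Yuki's payoff is 18 + 36.80 = 54.80.

54.80 hours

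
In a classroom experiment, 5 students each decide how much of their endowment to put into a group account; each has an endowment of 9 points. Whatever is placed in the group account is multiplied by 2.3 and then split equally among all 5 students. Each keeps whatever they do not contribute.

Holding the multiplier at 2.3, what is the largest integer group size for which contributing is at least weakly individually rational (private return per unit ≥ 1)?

Private return per unit is 2.3/(group size), which is ≥ 1 whenever the group size is ≤ 2.3.
The largest such integer is 2.

2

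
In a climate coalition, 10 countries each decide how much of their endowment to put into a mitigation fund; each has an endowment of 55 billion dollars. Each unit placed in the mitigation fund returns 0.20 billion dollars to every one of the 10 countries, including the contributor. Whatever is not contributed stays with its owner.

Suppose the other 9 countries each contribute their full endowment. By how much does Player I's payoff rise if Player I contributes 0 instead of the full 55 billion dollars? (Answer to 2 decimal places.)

Switching from a contribution of 55 to 0 lets Player I keep an extra 55 billion dollars, but lowers the mitigation fund by 55, which costs Player I their own share of that drop: 0.20 × 55 = 11.00.
Net gain = 55 − 11.00 = 44.00. The private return per contributed unit (0.20) is below 1, so free-riding is indeed the best response regardless of what the others do.

44.00 billion dollars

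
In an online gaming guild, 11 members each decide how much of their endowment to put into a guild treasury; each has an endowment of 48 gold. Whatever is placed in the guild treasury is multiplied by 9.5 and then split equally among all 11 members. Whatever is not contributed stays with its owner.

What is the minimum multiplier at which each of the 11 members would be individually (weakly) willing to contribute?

11

A contributed unit returns (multiplier)/11 to its contributor.
This reaches 1 exactly when the multiplier is 11.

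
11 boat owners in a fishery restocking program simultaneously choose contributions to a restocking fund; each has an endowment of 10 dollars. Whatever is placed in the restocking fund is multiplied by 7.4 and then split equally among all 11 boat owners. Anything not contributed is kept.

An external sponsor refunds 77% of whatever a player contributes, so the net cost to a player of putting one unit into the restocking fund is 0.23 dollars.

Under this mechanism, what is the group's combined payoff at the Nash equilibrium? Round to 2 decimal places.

With the mechanism, a contributed unit returns (7.4/11) / 0.23 = 2.9249 per unit of net cost to the contributor — now above 1 — so contributing fully is weakly dominant for every player.
So the Nash equilibrium is full contribution by all 11; the group earns 11 × (10 × 0.77 + 7.4 × 10) = 898.70.

898.70 dollars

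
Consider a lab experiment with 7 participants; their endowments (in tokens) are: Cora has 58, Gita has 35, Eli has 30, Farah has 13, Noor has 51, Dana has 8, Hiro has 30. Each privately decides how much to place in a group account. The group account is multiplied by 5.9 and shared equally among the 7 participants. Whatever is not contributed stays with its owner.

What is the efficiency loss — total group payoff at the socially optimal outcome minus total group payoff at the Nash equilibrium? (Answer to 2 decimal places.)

1102.50 tokens

The private return per contributed unit is 5.9/7 = 0.8429 < 1 for every player regardless of endowment, so the Nash equilibrium is zero contribution and the group total is Σ E_j = 58 + 35 + 30 + 13 + 51 + 8 + 30 = 225.
Each contributed unit returns 5.900 to the group, so the social optimum is full contribution by everyone: group total = 5.900 × 225 = 1327.50.
Efficiency loss = (5.900 − 1) × 225 = 1102.50.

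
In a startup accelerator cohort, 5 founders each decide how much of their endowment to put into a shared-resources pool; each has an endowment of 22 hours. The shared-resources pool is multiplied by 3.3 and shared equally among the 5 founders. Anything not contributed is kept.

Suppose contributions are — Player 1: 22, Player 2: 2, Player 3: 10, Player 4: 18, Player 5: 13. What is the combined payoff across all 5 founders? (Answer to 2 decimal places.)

259.50 hours

Total contributed: 22 + 2 + 10 + 18 + 13 = 65; total kept: 5 × 22 − 65 = 45.
The shared-resources pool pays out 3.3 × 65 = 214.50 in aggregate.
Group total = 45 + 214.50 = 259.50.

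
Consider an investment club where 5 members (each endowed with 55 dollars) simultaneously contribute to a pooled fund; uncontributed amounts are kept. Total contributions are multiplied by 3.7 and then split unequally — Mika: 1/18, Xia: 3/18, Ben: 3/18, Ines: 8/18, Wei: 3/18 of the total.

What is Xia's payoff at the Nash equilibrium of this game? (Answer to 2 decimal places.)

Player j's private return per contributed unit is 3.7 × (j's share). Contributing is weakly dominant for j when that share is at least 1/3.7 = 0.2703, and contributing 0 is dominant otherwise.
The only share above 0.2703 is Ines's 8/18, contributing 55; the remaining 4 contribute 0. Total contributed: 55.
Xia keeps 55 and receives 3.7 × 55 × 3/18 = 33.92 from the pooled fund, for a payoff of 88.92.

88.92 dollars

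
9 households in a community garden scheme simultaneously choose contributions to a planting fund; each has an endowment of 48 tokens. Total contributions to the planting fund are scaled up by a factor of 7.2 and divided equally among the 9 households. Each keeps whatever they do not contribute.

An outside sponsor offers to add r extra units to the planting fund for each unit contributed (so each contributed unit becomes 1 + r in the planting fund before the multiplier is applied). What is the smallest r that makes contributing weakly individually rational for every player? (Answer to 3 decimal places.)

With matching at rate r, one contributed unit becomes (1 + r) in the planting fund and returns 7.2 × (1 + r) / 9 to the contributor.
Setting this equal to 1: 1 + r = 9/7.2 = 1.2500.
So the minimum matching rate is r = 1.2500 − 1 = 0.250.

0.250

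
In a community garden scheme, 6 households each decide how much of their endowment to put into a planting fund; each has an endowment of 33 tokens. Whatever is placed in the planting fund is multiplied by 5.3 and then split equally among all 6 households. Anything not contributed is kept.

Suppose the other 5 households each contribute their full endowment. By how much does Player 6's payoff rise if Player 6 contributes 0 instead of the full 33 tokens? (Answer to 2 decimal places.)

3.85 tokens

Switching from a contribution of 33 to 0 lets Player 6 keep an extra 33 tokens, but lowers the planting fund by 33, which costs Player 6 their own share of that drop: 5.3/6 × 33 = 29.15.
Net gain = 33 − 29.15 = 3.85. The private return per contributed unit (0.8833) is below 1, so free-riding is indeed the best response regardless of what the others do.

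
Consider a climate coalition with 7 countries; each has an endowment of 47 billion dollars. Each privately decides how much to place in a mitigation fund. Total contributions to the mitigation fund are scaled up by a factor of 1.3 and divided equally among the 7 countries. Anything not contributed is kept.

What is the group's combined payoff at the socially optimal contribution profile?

Each contributed unit returns 1.300 to the group as a whole (0.1857 to each of 7 players), which exceeds 1, so the social optimum is full contribution: group total = 1.300 × 329 = 427.70.

427.70 billion dollars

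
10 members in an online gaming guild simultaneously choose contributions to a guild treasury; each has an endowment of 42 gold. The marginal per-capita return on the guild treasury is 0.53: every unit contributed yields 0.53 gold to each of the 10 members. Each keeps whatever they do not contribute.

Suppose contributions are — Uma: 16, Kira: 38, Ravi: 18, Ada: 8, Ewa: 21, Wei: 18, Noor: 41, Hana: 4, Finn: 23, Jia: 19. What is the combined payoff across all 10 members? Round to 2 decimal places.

Total contributed: 16 + 38 + 18 + 8 + 21 + 18 + 41 + 4 + 23 + 19 = 206; total kept: 10 × 42 − 206 = 214.
The guild treasury pays out 0.53 × 10 × 206 = 1091.80 in aggregate.
Group total = 214 + 1091.80 = 1305.80.

1305.80 gold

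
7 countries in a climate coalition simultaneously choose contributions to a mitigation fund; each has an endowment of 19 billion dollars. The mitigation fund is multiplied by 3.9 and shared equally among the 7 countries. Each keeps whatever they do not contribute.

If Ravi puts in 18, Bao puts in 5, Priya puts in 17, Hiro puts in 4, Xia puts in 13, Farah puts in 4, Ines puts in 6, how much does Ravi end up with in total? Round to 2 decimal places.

38.33 billion dollars

Total contributed: 18 + 5 + 17 + 4 + 13 + 4 + 6 = 67.
Each receives 3.9 × 67 / 7 = 37.33 from the mitigation fund.
Ravi keeps 19 − 18 = 1, so Ravi's payoff is 1 + 37.33 = 38.33.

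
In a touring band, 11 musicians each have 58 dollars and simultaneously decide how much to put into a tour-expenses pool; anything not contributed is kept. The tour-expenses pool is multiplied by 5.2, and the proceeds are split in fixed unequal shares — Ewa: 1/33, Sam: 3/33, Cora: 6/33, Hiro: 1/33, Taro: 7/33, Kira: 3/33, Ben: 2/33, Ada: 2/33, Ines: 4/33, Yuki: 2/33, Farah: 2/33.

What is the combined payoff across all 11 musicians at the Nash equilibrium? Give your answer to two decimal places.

Player j's private return per contributed unit is 5.2 × (j's share). Contributing is weakly dominant for j when that share is at least 1/5.2 = 0.1923, and contributing 0 is dominant otherwise.
The only share above 0.1923 is Taro's 7/33, contributing 58; the remaining 10 contribute 0. Total contributed: 58.
The tour-expenses pool pays out 5.2 × 58 = 301.60 in total (split across the unequal shares, but the aggregate is all that matters for the group sum).
The 10 free-riders keep 58 each, adding 580. Group total = 580 + 301.60 = 881.60.

881.60 dollars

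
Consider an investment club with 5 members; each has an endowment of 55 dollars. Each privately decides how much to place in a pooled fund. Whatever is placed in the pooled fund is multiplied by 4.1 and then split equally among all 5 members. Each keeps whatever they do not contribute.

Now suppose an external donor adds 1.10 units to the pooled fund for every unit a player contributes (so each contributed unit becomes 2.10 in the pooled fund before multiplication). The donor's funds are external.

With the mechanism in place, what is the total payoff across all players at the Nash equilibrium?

2367.75 dollars

The effective private return per unit is now 4.1 × 2.10 / 5 = 1.7220 > 1, so every player's dominant strategy flips to full contribution.
At the Nash equilibrium everyone contributes 55. Group total payoff = 4.1 × 2.10 × 275 = 2367.75.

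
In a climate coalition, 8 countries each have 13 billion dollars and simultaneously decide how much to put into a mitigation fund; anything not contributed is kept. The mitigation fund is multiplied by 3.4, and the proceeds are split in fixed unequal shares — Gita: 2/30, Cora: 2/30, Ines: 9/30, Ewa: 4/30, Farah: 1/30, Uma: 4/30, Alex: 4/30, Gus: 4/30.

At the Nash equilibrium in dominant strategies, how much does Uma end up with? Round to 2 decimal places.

For player j, contributing a unit is worthwhile iff 3.4 × (j's share) ≥ 1, i.e. iff j's share is at least 0.2941.
Ines alone (share 9/30) is above the threshold, contributing 13; the remaining 7 contribute 0. Total contributed: 13.
Uma keeps 13 and receives 3.4 × 13 × 4/30 = 5.89 from the mitigation fund, for a payoff of 18.89.

18.89 billion dollars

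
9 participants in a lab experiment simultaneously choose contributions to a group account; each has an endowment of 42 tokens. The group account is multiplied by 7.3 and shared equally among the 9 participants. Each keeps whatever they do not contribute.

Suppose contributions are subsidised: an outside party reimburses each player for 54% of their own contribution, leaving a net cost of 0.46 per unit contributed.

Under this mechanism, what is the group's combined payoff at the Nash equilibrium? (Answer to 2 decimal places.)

The effective private return per unit is now (7.3/9) / 0.46 = 1.7633 > 1, so every player's dominant strategy flips to full contribution.
So the Nash equilibrium is full contribution by all 9; the group earns 9 × (42 × 0.54 + 7.3 × 42) = 2963.52.

2963.52 tokens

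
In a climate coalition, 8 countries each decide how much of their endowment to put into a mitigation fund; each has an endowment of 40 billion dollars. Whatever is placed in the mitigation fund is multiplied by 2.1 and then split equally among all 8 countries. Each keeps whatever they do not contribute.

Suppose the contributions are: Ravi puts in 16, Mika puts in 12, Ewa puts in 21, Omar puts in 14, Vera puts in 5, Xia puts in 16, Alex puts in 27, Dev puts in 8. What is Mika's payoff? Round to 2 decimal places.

Total contributed: 16 + 12 + 21 + 14 + 5 + 16 + 27 + 8 = 119.
Each receives 2.1 × 119 / 8 = 31.24 from the mitigation fund.
Mika keeps 40 − 12 = 28, so Mika's payoff is 28 + 31.24 = 59.24.

59.24 billion dollars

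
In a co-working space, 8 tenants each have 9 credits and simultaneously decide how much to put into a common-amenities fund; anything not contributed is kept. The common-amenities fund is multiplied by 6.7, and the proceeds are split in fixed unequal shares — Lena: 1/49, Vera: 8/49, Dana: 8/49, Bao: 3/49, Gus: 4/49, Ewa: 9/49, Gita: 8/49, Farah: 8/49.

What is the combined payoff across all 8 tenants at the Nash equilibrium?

328.50 credits

A player with share s gets back 6.7·s per unit contributed, so full contribution is dominant for anyone with s > 1/6.7 = 0.1493 and zero contribution is dominant for anyone below.
Vera, Dana, Ewa, Gita and Farah clear that bar, contributing 9 each; the remaining 3 contribute 0. Total contributed: 45.
The common-amenities fund pays out 6.7 × 45 = 301.50 in total (split across the unequal shares, but the aggregate is all that matters for the group sum).
The 3 free-riders keep 9 each, adding 27. Group total = 27 + 301.50 = 328.50.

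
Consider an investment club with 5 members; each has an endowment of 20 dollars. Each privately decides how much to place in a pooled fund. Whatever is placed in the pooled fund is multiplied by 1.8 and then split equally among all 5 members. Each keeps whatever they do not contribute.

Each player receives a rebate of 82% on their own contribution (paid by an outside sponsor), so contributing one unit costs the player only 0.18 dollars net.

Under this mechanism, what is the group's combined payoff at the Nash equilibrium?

262.00 dollars

The effective private return per unit is now (1.8/5) / 0.18 = 2.0000 > 1, so every player's dominant strategy flips to full contribution.
At the Nash equilibrium everyone contributes 20. Group total payoff = 5 × (20 × 0.82 + 1.8 × 20) = 262.00.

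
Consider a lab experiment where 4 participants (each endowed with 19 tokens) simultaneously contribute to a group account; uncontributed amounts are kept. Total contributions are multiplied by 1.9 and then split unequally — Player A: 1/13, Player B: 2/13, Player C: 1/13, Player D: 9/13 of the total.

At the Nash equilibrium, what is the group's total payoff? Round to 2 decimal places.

A player with share s gets back 1.9·s per unit contributed, so full contribution is dominant for anyone with s > 1/1.9 = 0.5263 and zero contribution is dominant for anyone below.
Only Player D (9/13) clears that bar, contributing 19; the remaining 3 contribute 0. Total contributed: 19.
The group account pays out 1.9 × 19 = 36.10 in total (split across the unequal shares, but the aggregate is all that matters for the group sum).
The 3 free-riders keep 19 each, adding 57. Group total = 57 + 36.10 = 93.10.

93.10 tokens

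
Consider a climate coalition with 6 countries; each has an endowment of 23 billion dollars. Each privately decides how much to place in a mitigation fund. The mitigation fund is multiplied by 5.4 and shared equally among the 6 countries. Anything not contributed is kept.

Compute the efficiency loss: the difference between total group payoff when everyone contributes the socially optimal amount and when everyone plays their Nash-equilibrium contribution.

607.20 billion dollars

Each contributed unit returns 5.4/6 = 0.9000 to its contributor — below 1 — so contributing 0 is dominant for every player. At the Nash equilibrium everyone keeps their 23, and the group total is 6 × 23 = 138.
Each contributed unit returns 5.400 to the group as a whole (0.9000 to each of 6 players), which exceeds 1, so the social optimum is full contribution: group total = 5.400 × 138 = 745.20.
Efficiency loss = 745.20 − 138 = 607.20.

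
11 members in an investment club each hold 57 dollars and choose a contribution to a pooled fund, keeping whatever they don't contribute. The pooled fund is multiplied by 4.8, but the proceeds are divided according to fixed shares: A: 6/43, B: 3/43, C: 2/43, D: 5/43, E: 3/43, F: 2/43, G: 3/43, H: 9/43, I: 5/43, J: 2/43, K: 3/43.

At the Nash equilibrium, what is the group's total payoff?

843.60 dollars

A player with share s gets back 4.8·s per unit contributed, so full contribution is dominant for anyone with s > 1/4.8 = 0.2083 and zero contribution is dominant for anyone below.
The only share above 0.2083 is H's 9/43, contributing 57; the remaining 10 contribute 0. Total contributed: 57.
The pooled fund pays out 4.8 × 57 = 273.60 in total (split across the unequal shares, but the aggregate is all that matters for the group sum).
The 10 free-riders keep 57 each, adding 570. Group total = 570 + 273.60 = 843.60.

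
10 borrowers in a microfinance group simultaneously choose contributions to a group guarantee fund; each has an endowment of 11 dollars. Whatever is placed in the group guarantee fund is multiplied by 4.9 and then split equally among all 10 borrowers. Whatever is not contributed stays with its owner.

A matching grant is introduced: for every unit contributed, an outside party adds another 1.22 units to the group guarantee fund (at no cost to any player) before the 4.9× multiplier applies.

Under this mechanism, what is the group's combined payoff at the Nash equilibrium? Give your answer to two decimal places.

With the mechanism, a contributed unit returns 4.9 × 2.22 / 10 = 1.0878 per unit of net cost to the contributor — now above 1 — so contributing fully is weakly dominant for every player.
So the Nash equilibrium is full contribution by all 10; the group earns 4.9 × 2.22 × 110 = 1196.58.

1196.58 dollars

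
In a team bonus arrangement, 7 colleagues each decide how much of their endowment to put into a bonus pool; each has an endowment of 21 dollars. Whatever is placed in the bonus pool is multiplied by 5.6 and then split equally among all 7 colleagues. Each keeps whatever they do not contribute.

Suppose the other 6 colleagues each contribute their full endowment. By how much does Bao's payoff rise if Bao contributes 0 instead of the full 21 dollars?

Switching from a contribution of 21 to 0 lets Bao keep an extra 21 dollars, but lowers the bonus pool by 21, which costs Bao their own share of that drop: 5.6/7 × 21 = 16.80.
Net gain = 21 − 16.80 = 4.20. The private return per contributed unit (0.8000) is below 1, so free-riding is indeed the best response regardless of what the others do.

4.20 dollars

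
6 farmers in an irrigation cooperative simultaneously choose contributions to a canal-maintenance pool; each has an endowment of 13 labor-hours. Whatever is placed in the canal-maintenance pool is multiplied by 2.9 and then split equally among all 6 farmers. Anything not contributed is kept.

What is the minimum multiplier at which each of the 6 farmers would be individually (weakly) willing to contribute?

6

A contributed unit returns (multiplier)/6 to its contributor.
This reaches 1 exactly when the multiplier is 6.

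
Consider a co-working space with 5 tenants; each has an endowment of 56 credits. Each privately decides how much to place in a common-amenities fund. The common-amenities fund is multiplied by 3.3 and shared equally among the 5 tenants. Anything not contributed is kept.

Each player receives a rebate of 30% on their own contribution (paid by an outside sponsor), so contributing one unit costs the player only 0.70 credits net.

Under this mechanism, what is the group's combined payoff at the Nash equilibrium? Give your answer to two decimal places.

280.00 credits

With the mechanism, a contributed unit returns (3.3/5) / 0.70 = 0.9429 per unit of net cost — still below 1 — so contributing 0 remains dominant for every player.
At the Nash equilibrium no one contributes; group total payoff = 5 × 56 = 280.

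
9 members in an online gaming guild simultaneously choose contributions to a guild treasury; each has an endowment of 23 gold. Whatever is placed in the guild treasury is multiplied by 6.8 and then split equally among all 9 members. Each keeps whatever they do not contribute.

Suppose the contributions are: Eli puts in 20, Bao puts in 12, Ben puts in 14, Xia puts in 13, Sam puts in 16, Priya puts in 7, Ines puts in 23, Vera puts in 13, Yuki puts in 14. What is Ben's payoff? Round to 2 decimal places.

Total contributed: 20 + 12 + 14 + 13 + 16 + 7 + 23 + 13 + 14 = 132.
Each receives 6.8 × 132 / 9 = 99.73 from the guild treasury.
Ben keeps 23 − 14 = 9, so Ben's payoff is 9 + 99.73 = 108.73.

108.73 gold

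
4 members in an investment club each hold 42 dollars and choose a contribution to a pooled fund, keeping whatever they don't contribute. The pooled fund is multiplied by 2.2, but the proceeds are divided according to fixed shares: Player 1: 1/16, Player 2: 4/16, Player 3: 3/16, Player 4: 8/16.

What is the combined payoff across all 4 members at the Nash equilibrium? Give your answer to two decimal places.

218.40 dollars

Each unit j contributes comes back to j as 2.2 × (j's share), so j prefers to contribute only if that share exceeds 1/2.2 = 0.4545; otherwise keeping the unit dominates.
Only Player 4 (8/16) clears that bar, contributing 42; the remaining 3 contribute 0. Total contributed: 42.
The pooled fund pays out 2.2 × 42 = 92.40 in total (split across the unequal shares, but the aggregate is all that matters for the group sum).
The 3 free-riders keep 42 each, adding 126. Group total = 126 + 92.40 = 218.40.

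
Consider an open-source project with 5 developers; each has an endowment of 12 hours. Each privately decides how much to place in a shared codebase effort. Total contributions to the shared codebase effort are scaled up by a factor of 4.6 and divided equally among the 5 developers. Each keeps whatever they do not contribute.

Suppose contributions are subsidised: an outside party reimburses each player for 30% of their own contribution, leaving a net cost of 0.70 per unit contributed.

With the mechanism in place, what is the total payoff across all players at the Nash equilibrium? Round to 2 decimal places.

With the mechanism, a contributed unit returns (4.6/5) / 0.70 = 1.3143 per unit of net cost to the contributor — now above 1 — so contributing fully is weakly dominant for every player.
So the Nash equilibrium is full contribution by all 5; the group earns 5 × (12 × 0.30 + 4.6 × 12) = 294.00.

294.00 hours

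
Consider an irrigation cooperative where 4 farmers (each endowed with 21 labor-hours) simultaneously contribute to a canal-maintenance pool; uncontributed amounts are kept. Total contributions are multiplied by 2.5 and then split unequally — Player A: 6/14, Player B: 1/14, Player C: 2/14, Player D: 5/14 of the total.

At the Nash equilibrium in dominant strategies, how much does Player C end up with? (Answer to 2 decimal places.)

28.50 labor-hours

A player with share s gets back 2.5·s per unit contributed, so full contribution is dominant for anyone with s > 1/2.5 = 0.4000 and zero contribution is dominant for anyone below.
Player A alone (share 6/14) is above the threshold, contributing 21; the remaining 3 contribute 0. Total contributed: 21.
Player C keeps 21 and receives 2.5 × 21 × 2/14 = 7.50 from the canal-maintenance pool, for a payoff of 28.50.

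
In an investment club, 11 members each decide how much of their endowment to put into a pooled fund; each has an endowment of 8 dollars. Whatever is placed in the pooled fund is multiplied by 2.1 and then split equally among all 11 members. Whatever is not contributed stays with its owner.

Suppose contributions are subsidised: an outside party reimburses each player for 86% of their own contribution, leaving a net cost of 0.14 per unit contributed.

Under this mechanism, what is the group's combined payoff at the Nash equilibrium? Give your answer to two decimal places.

The effective private return per unit is now (2.1/11) / 0.14 = 1.3636 > 1, so every player's dominant strategy flips to full contribution.
So the Nash equilibrium is full contribution by all 11; the group earns 11 × (8 × 0.86 + 2.1 × 8) = 260.48.

260.48 dollars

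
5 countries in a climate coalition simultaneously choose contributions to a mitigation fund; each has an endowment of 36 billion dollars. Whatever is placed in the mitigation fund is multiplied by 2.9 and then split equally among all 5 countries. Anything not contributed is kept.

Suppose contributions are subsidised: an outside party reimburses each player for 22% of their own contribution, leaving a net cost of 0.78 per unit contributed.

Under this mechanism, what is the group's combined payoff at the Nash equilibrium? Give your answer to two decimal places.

With the mechanism, a contributed unit returns (2.9/5) / 0.78 = 0.7436 per unit of net cost — still below 1 — so contributing 0 remains dominant for every player.
Everyone keeps their endowment and the group total is 5 × 36 = 180.

180.00 billion dollars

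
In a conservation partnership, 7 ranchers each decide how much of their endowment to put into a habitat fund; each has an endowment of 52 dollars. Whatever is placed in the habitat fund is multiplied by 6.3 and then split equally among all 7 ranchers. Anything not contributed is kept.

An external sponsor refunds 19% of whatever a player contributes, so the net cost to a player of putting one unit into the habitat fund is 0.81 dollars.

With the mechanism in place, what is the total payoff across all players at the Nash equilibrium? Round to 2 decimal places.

Under the mechanism each unit contributed yields (6.3/7) / 0.81 = 1.1111 back to its contributor per unit of net cost, which exceeds 1, making full contribution the dominant choice for everyone.
At the Nash equilibrium everyone contributes 52. Group total payoff = 7 × (52 × 0.19 + 6.3 × 52) = 2362.36.

2362.36 dollars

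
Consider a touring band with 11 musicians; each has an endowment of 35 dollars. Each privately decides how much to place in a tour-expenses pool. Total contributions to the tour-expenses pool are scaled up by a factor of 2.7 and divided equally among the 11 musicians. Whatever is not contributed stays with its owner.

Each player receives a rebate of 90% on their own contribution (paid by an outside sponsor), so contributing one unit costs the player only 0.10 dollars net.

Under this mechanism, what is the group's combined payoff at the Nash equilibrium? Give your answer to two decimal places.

Under the mechanism each unit contributed yields (2.7/11) / 0.10 = 2.4545 back to its contributor per unit of net cost, which exceeds 1, making full contribution the dominant choice for everyone.
So the Nash equilibrium is full contribution by all 11; the group earns 11 × (35 × 0.90 + 2.7 × 35) = 1386.00.

1386.00 dollars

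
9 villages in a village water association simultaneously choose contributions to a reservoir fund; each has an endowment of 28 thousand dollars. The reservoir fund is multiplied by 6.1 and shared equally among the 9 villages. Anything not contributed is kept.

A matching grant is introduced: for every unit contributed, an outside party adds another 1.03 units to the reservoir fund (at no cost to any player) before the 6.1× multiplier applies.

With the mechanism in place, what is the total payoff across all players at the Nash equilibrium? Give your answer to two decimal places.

3120.52 thousand dollars

Under the mechanism each unit contributed yields 6.1 × 2.03 / 9 = 1.3759 back to its contributor per unit of net cost, which exceeds 1, making full contribution the dominant choice for everyone.
At the Nash equilibrium everyone contributes 28. Group total payoff = 6.1 × 2.03 × 252 = 3120.52.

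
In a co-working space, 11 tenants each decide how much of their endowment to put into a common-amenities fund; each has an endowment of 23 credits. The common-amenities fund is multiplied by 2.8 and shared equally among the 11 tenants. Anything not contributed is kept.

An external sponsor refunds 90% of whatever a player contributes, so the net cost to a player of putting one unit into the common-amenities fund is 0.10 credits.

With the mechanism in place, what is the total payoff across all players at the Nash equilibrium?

936.10 credits

The effective private return per unit is now (2.8/11) / 0.10 = 2.5455 > 1, so every player's dominant strategy flips to full contribution.
At the Nash equilibrium everyone contributes 23. Group total payoff = 11 × (23 × 0.90 + 2.8 × 23) = 936.10.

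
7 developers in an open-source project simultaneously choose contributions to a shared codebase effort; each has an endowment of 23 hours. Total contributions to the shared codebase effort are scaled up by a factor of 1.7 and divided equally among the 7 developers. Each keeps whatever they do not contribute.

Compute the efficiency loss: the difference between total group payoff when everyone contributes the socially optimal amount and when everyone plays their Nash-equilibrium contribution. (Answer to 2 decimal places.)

112.70 hours

Each contributed unit returns 1.7/7 = 0.2429 to its contributor — below 1 — so contributing 0 is dominant for every player. At the Nash equilibrium everyone keeps their 23, and the group total is 7 × 23 = 161.
Each contributed unit returns 1.700 to the group as a whole (0.2429 to each of 7 players), which exceeds 1, so the social optimum is full contribution: group total = 1.700 × 161 = 273.70.
Efficiency loss = 273.70 − 161 = 112.70.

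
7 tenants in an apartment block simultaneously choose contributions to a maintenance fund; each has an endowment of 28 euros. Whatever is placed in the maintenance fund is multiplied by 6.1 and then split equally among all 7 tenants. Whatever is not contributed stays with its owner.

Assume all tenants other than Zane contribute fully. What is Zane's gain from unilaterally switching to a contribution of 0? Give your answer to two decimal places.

3.60 euros

Switching from a contribution of 28 to 0 lets Zane keep an extra 28 euros, but lowers the maintenance fund by 28, which costs Zane their own share of that drop: 6.1/7 × 28 = 24.40.
Net gain = 28 − 24.40 = 3.60. The private return per contributed unit (0.8714) is below 1, so free-riding is indeed the best response regardless of what the others do.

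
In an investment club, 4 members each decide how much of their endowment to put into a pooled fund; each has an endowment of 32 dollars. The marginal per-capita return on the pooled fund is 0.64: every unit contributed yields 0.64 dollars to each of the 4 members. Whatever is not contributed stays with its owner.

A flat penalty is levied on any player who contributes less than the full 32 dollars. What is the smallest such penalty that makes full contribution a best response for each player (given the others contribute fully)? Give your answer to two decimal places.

Given the others contribute fully, the best deviation is to contribute 0 (any partial contribution still incurs the fine and gives up units whose private return 0.64 is below 1).
Deviating from 32 to 0 saves 32 dollars but forfeits the deviator's share of the drop in the pooled fund: 0.64 × 32 = 20.48.
So the deviation gain is 32 − 20.48 = 11.52, and the fine must be at least 11.52 dollars to wipe it out.

11.52 dollars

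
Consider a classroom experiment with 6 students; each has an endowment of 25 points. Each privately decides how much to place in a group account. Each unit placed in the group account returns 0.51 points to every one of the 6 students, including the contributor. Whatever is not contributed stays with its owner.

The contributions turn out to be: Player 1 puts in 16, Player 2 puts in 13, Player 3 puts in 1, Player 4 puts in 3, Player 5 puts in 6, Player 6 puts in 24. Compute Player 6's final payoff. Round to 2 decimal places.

33.13 points

Total contributed: 16 + 13 + 1 + 3 + 6 + 24 = 63.
Each receives 0.51 × 63 = 32.13 from the group account.
Player 6 keeps 25 − 24 = 1, so Player 6's payoff is 1 + 32.13 = 33.13.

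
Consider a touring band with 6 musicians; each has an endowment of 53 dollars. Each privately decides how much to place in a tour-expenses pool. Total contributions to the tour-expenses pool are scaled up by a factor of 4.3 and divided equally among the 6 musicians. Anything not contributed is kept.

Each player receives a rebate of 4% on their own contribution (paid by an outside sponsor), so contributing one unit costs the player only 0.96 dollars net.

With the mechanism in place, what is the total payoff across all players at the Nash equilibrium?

With the mechanism, a contributed unit returns (4.3/6) / 0.96 = 0.7465 per unit of net cost — still below 1 — so contributing 0 remains dominant for every player.
Everyone keeps their endowment and the group total is 6 × 53 = 318.

318.00 dollars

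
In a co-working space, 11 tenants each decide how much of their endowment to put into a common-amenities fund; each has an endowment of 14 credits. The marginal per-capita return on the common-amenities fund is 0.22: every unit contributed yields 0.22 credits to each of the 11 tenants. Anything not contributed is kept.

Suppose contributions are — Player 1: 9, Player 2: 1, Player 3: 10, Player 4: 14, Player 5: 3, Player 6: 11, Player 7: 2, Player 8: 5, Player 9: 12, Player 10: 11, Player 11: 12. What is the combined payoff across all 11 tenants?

Total contributed: 9 + 1 + 10 + 14 + 3 + 11 + 2 + 5 + 12 + 11 + 12 = 90; total kept: 11 × 14 − 90 = 64.
The common-amenities fund pays out 0.22 × 11 × 90 = 217.80 in aggregate.
Group total = 64 + 217.80 = 281.80.

281.80 credits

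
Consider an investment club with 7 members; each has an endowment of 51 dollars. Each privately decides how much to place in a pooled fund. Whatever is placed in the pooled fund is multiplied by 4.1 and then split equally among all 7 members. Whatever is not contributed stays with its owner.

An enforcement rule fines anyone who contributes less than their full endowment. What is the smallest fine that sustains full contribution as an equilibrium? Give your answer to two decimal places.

21.13 dollars

Given the others contribute fully, the best deviation is to contribute 0 (any partial contribution still incurs the fine and gives up units whose private return 0.5857 is below 1).
Deviating from 51 to 0 saves 51 dollars but forfeits the deviator's share of the drop in the pooled fund: 4.1/7 × 51 = 29.87.
So the deviation gain is 51 − 29.87 = 21.13, and the fine must be at least 21.13 dollars to wipe it out.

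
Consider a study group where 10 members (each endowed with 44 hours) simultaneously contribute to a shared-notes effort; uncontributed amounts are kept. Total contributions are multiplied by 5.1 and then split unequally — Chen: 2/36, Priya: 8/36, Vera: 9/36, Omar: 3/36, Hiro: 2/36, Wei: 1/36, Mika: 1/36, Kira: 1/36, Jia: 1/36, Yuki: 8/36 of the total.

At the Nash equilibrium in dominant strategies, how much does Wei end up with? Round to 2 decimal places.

Each unit j contributes comes back to j as 5.1 × (j's share), so j prefers to contribute only if that share exceeds 1/5.1 = 0.1961; otherwise keeping the unit dominates.
The shares above 0.1961 belong to Priya, Vera and Yuki, contributing 44 each; the remaining 7 contribute 0. Total contributed: 132.
Wei keeps 44 and receives 5.1 × 132 × 1/36 = 18.70 from the shared-notes effort, for a payoff of 62.70.

62.70 hours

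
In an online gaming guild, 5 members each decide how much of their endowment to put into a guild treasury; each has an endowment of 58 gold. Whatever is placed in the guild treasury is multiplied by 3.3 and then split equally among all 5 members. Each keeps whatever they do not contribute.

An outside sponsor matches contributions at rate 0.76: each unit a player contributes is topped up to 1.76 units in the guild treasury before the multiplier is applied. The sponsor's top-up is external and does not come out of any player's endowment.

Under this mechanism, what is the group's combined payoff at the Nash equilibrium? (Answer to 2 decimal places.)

1684.32 gold

With the mechanism, a contributed unit returns 3.3 × 1.76 / 5 = 1.1616 per unit of net cost to the contributor — now above 1 — so contributing fully is weakly dominant for every player.
At the Nash equilibrium everyone contributes 58. Group total payoff = 3.3 × 1.76 × 290 = 1684.32.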